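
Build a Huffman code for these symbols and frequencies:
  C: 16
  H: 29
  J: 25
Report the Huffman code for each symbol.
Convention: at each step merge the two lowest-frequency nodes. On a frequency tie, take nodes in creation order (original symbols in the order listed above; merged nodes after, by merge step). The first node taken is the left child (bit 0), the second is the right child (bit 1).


Huffman tree construction:
Step 1: Merge C(16) + J(25) = 41
Step 2: Merge H(29) + (C+J)(41) = 70
Read each symbol's code off the tree from the root (left child = 0, right child = 1).

Codes:
  C: 10 (length 2)
  H: 0 (length 1)
  J: 11 (length 2)
Average code length: 111/70 = 1.5857 bits/symbol


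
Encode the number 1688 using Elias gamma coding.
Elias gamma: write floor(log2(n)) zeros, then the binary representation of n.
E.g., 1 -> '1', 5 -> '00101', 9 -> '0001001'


num_bits = floor(log2(1688)) + 1 = 11
leading_zeros = num_bits - 1 = 10
binary(1688) = 11010011000

Elias gamma(1688) = '0000000000' + '11010011000' = 000000000011010011000 (21 bits)


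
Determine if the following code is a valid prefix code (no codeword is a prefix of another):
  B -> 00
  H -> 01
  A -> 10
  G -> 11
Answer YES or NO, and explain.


Checking each pair (does one codeword prefix another?):
  B='00' vs H='01': no prefix
  B='00' vs A='10': no prefix
  B='00' vs G='11': no prefix
  H='01' vs B='00': no prefix
  H='01' vs A='10': no prefix
  H='01' vs G='11': no prefix
  A='10' vs B='00': no prefix
  A='10' vs H='01': no prefix
  A='10' vs G='11': no prefix
  G='11' vs B='00': no prefix
  G='11' vs H='01': no prefix
  G='11' vs A='10': no prefix
No violation found over all pairs.

YES -- this is a valid prefix code. No codeword is a prefix of any other codeword.


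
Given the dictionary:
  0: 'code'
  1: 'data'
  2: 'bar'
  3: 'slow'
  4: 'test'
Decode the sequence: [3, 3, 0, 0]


Look up each index in the dictionary:
  3 -> 'slow'
  3 -> 'slow'
  0 -> 'code'
  0 -> 'code'

Decoded: "slow slow code code"


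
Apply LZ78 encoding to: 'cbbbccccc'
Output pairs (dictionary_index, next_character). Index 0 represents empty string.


LZ78 encoding steps:
Dictionary: {0: ''}
Step 1: w='' (idx 0), next='c' -> output (0, 'c'), add 'c' as idx 1
Step 2: w='' (idx 0), next='b' -> output (0, 'b'), add 'b' as idx 2
Step 3: w='b' (idx 2), next='b' -> output (2, 'b'), add 'bb' as idx 3
Step 4: w='c' (idx 1), next='c' -> output (1, 'c'), add 'cc' as idx 4
Step 5: w='cc' (idx 4), next='c' -> output (4, 'c'), add 'ccc' as idx 5


Encoded: [(0, 'c'), (0, 'b'), (2, 'b'), (1, 'c'), (4, 'c')]


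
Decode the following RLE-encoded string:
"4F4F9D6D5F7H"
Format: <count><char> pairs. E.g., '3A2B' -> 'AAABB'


Expanding each <count><char> pair:
  4F -> 'FFFF'
  4F -> 'FFFF'
  9D -> 'DDDDDDDDD'
  6D -> 'DDDDDD'
  5F -> 'FFFFF'
  7H -> 'HHHHHHH'

Decoded = FFFFFFFFDDDDDDDDDDDDDDDFFFFFHHHHHHH


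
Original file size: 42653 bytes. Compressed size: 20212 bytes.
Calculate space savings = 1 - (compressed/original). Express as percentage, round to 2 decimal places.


ratio = compressed/original = 20212/42653 = 0.473871
savings = 1 - ratio = 1 - 0.473871 = 0.526129
as a percentage: 0.526129 * 100 = 52.61%

Space savings = 1 - 20212/42653 = 52.61%


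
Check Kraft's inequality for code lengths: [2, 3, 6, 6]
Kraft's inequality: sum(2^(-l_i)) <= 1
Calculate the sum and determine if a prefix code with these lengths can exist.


Sum = 2^(-2) + 2^(-3) + 2^(-6) + 2^(-6)
    = 0.25 + 0.125 + 0.015625 + 0.015625
    = 26/64 = 0.40625
Since 0.40625 <= 1, Kraft's inequality IS satisfied.
A prefix code with these lengths CAN exist.

Kraft sum = 0.40625. Satisfied.


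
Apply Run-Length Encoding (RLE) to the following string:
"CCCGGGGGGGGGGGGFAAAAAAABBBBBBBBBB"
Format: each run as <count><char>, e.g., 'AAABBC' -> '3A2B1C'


Scanning runs left to right:
  i=0: run of 'C' x 3 -> '3C'
  i=3: run of 'G' x 12 -> '12G'
  i=15: run of 'F' x 1 -> '1F'
  i=16: run of 'A' x 7 -> '7A'
  i=23: run of 'B' x 10 -> '10B'

RLE = 3C12G1F7A10B


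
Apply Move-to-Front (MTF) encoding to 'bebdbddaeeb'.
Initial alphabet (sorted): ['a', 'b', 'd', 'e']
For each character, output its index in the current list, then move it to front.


MTF encoding:
'b': index 1 in ['a', 'b', 'd', 'e'] -> ['b', 'a', 'd', 'e']
'e': index 3 in ['b', 'a', 'd', 'e'] -> ['e', 'b', 'a', 'd']
'b': index 1 in ['e', 'b', 'a', 'd'] -> ['b', 'e', 'a', 'd']
'd': index 3 in ['b', 'e', 'a', 'd'] -> ['d', 'b', 'e', 'a']
'b': index 1 in ['d', 'b', 'e', 'a'] -> ['b', 'd', 'e', 'a']
'd': index 1 in ['b', 'd', 'e', 'a'] -> ['d', 'b', 'e', 'a']
'd': index 0 in ['d', 'b', 'e', 'a'] -> ['d', 'b', 'e', 'a']
'a': index 3 in ['d', 'b', 'e', 'a'] -> ['a', 'd', 'b', 'e']
'e': index 3 in ['a', 'd', 'b', 'e'] -> ['e', 'a', 'd', 'b']
'e': index 0 in ['e', 'a', 'd', 'b'] -> ['e', 'a', 'd', 'b']
'b': index 3 in ['e', 'a', 'd', 'b'] -> ['b', 'e', 'a', 'd']


Output: [1, 3, 1, 3, 1, 1, 0, 3, 3, 0, 3]


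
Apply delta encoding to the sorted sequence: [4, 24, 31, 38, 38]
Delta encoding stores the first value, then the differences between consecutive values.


First value: 4
Deltas:
  24 - 4 = 20
  31 - 24 = 7
  38 - 31 = 7
  38 - 38 = 0


Delta encoded: [4, 20, 7, 7, 0]


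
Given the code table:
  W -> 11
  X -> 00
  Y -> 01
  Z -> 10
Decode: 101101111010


Decoding:
10 -> Z
11 -> W
01 -> Y
11 -> W
10 -> Z
10 -> Z


Result: ZWYWZZ


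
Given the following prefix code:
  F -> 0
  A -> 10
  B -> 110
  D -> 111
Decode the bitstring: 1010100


Decoding step by step:
Bits 10 -> A
Bits 10 -> A
Bits 10 -> A
Bits 0 -> F


Decoded message: AAAF


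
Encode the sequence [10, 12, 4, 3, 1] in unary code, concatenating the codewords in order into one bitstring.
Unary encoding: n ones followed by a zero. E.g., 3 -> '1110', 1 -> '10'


Encode each number as n ones followed by a terminating 0:
  10 -> 11111111110 (11 bits)
  12 -> 1111111111110 (13 bits)
  4 -> 11110 (5 bits)
  3 -> 1110 (4 bits)
  1 -> 10 (2 bits)
Total length = 11 + 13 + 5 + 4 + 2 = 35 bits.

Unary([10, 12, 4, 3, 1]) = 11111111110111111111111011110111010 (35 bits)


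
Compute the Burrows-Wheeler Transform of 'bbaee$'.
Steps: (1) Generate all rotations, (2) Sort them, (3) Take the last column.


Rotations (sorted):
  0: $bbaee -> last char: e
  1: aee$bb -> last char: b
  2: baee$b -> last char: b
  3: bbaee$ -> last char: $
  4: e$bbae -> last char: e
  5: ee$bba -> last char: a


BWT = ebb$ea


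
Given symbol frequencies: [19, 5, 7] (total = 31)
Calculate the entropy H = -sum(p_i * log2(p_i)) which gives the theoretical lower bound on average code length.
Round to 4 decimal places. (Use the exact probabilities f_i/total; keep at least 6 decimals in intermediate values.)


Per-symbol terms -p_i * log2(p_i) with p_i = f_i/31:
  p = 19/31 = 0.612903: log2(p) = -0.706269, -p*log2(p) = 0.432874
  p = 5/31 = 0.161290: log2(p) = -2.632268, -p*log2(p) = 0.424559
  p = 7/31 = 0.225806: log2(p) = -2.146841, -p*log2(p) = 0.484771
H = 0.432874 + 0.424559 + 0.484771 = 1.342204

H = 1.3422 bits/symbol


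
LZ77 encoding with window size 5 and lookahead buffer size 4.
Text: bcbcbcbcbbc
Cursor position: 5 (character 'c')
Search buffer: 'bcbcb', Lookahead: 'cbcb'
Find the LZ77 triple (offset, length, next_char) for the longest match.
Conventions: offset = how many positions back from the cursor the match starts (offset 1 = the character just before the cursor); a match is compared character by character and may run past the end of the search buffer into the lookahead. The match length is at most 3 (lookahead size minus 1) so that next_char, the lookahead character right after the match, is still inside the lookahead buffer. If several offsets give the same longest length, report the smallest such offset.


Try each offset into the search buffer:
  offset=1 (pos 4, char 'b'): match length 0
  offset=2 (pos 3, char 'c'): match length 3
  offset=3 (pos 2, char 'b'): match length 0
  offset=4 (pos 1, char 'c'): match length 3
  offset=5 (pos 0, char 'b'): match length 0
Longest match has length 3, found at offsets 2, 4; take the smallest, offset 2.
next_char = character at position 5 + 3 = 8 -> 'b'

Best match: offset=2, length=3 (matching 'cbc' starting at position 3)
LZ77 triple: (2, 3, 'b')


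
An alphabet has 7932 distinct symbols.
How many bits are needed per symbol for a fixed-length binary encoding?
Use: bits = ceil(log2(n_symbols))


log2(7932) = 12.9535
Bracket: 2^12 = 4096 < 7932 <= 2^13 = 8192
So ceil(log2(7932)) = 13

bits = ceil(log2(7932)) = ceil(12.9535) = 13 bits


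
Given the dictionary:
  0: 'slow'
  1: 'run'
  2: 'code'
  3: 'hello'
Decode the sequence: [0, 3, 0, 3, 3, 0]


Look up each index in the dictionary:
  0 -> 'slow'
  3 -> 'hello'
  0 -> 'slow'
  3 -> 'hello'
  3 -> 'hello'
  0 -> 'slow'

Decoded: "slow hello slow hello hello slow"


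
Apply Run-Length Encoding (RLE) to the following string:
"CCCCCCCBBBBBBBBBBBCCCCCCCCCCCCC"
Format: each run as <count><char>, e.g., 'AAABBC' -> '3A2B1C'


Scanning runs left to right:
  i=0: run of 'C' x 7 -> '7C'
  i=7: run of 'B' x 11 -> '11B'
  i=18: run of 'C' x 13 -> '13C'

RLE = 7C11B13C


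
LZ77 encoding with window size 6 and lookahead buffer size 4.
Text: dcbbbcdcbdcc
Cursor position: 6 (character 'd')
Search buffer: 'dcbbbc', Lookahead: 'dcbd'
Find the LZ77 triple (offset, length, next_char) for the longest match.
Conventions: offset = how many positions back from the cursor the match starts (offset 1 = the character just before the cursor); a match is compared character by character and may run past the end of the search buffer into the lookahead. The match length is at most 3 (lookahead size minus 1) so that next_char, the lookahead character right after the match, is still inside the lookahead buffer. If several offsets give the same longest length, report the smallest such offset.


Try each offset into the search buffer:
  offset=1 (pos 5, char 'c'): match length 0
  offset=2 (pos 4, char 'b'): match length 0
  offset=3 (pos 3, char 'b'): match length 0
  offset=4 (pos 2, char 'b'): match length 0
  offset=5 (pos 1, char 'c'): match length 0
  offset=6 (pos 0, char 'd'): match length 3
Longest match has length 3 at offset 6.
next_char = character at position 6 + 3 = 9 -> 'd'

Best match: offset=6, length=3 (matching 'dcb' starting at position 0)
LZ77 triple: (6, 3, 'd')


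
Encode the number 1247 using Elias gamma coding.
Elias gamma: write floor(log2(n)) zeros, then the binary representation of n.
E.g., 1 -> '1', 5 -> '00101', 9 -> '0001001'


num_bits = floor(log2(1247)) + 1 = 11
leading_zeros = num_bits - 1 = 10
binary(1247) = 10011011111

Elias gamma(1247) = '0000000000' + '10011011111' = 000000000010011011111 (21 bits)


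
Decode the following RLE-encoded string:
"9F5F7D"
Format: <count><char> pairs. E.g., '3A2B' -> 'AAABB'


Expanding each <count><char> pair:
  9F -> 'FFFFFFFFF'
  5F -> 'FFFFF'
  7D -> 'DDDDDDD'

Decoded = FFFFFFFFFFFFFFDDDDDDD


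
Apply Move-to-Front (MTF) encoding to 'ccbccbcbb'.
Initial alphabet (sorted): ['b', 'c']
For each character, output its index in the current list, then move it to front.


MTF encoding:
'c': index 1 in ['b', 'c'] -> ['c', 'b']
'c': index 0 in ['c', 'b'] -> ['c', 'b']
'b': index 1 in ['c', 'b'] -> ['b', 'c']
'c': index 1 in ['b', 'c'] -> ['c', 'b']
'c': index 0 in ['c', 'b'] -> ['c', 'b']
'b': index 1 in ['c', 'b'] -> ['b', 'c']
'c': index 1 in ['b', 'c'] -> ['c', 'b']
'b': index 1 in ['c', 'b'] -> ['b', 'c']
'b': index 0 in ['b', 'c'] -> ['b', 'c']


Output: [1, 0, 1, 1, 0, 1, 1, 1, 0]


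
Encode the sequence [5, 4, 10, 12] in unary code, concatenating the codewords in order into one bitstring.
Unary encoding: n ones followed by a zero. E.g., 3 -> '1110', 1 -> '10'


Encode each number as n ones followed by a terminating 0:
  5 -> 111110 (6 bits)
  4 -> 11110 (5 bits)
  10 -> 11111111110 (11 bits)
  12 -> 1111111111110 (13 bits)
Total length = 6 + 5 + 11 + 13 = 35 bits.

Unary([5, 4, 10, 12]) = 11111011110111111111101111111111110 (35 bits)


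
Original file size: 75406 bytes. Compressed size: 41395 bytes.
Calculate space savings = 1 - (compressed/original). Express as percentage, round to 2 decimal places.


ratio = compressed/original = 41395/75406 = 0.548962
savings = 1 - ratio = 1 - 0.548962 = 0.451038
as a percentage: 0.451038 * 100 = 45.1%

Space savings = 1 - 41395/75406 = 45.1%


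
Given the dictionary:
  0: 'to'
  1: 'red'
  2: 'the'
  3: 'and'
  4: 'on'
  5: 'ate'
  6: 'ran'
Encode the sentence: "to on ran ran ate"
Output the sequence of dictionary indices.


Look up each word in the dictionary:
  'to' -> 0
  'on' -> 4
  'ran' -> 6
  'ran' -> 6
  'ate' -> 5

Encoded: [0, 4, 6, 6, 5]


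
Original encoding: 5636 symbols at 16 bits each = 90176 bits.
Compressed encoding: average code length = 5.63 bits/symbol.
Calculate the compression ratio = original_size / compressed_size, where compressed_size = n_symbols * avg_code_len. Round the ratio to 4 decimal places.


original_size = n_symbols * orig_bits = 5636 * 16 = 90176 bits
compressed_size = n_symbols * avg_code_len = 5636 * 5.63 = 31730.68 bits
ratio = original_size / compressed_size = 90176 / 31730.68 = 2.8419

Compression ratio = 2.8419


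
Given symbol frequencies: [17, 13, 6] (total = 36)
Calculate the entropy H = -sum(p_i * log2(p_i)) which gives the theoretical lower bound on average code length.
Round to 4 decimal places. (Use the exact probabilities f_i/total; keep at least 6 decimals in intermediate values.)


Per-symbol terms -p_i * log2(p_i) with p_i = f_i/36:
  p = 17/36 = 0.472222: log2(p) = -1.082462, -p*log2(p) = 0.511163
  p = 13/36 = 0.361111: log2(p) = -1.469485, -p*log2(p) = 0.530647
  p = 6/36 = 0.166667: log2(p) = -2.584963, -p*log2(p) = 0.430827
H = 0.511163 + 0.530647 + 0.430827 = 1.472637

H = 1.4726 bits/symbol


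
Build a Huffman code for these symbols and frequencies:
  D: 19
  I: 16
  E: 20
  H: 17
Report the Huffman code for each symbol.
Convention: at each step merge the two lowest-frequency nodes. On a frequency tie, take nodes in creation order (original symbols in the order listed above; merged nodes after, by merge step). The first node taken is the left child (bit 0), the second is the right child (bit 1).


Huffman tree construction:
Step 1: Merge I(16) + H(17) = 33
Step 2: Merge D(19) + E(20) = 39
Step 3: Merge (I+H)(33) + (D+E)(39) = 72
Read each symbol's code off the tree from the root (left child = 0, right child = 1).

Codes:
  D: 10 (length 2)
  I: 00 (length 2)
  E: 11 (length 2)
  H: 01 (length 2)
Average code length: 144/72 = 2.0000 bits/symbol


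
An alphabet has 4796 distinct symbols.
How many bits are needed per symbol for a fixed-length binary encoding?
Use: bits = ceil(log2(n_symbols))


log2(4796) = 12.2276
Bracket: 2^12 = 4096 < 4796 <= 2^13 = 8192
So ceil(log2(4796)) = 13

bits = ceil(log2(4796)) = ceil(12.2276) = 13 bits


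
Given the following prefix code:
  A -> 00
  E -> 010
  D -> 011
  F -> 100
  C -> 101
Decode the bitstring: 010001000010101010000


Decoding step by step:
Bits 010 -> E
Bits 00 -> A
Bits 100 -> F
Bits 00 -> A
Bits 101 -> C
Bits 010 -> E
Bits 100 -> F
Bits 00 -> A


Decoded message: EAFACEFA


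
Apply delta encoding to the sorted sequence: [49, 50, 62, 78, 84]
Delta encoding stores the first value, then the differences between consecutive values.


First value: 49
Deltas:
  50 - 49 = 1
  62 - 50 = 12
  78 - 62 = 16
  84 - 78 = 6


Delta encoded: [49, 1, 12, 16, 6]


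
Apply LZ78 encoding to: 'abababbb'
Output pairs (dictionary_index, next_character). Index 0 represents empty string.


LZ78 encoding steps:
Dictionary: {0: ''}
Step 1: w='' (idx 0), next='a' -> output (0, 'a'), add 'a' as idx 1
Step 2: w='' (idx 0), next='b' -> output (0, 'b'), add 'b' as idx 2
Step 3: w='a' (idx 1), next='b' -> output (1, 'b'), add 'ab' as idx 3
Step 4: w='ab' (idx 3), next='b' -> output (3, 'b'), add 'abb' as idx 4
Step 5: w='b' (idx 2), end of input -> output (2, '')


Encoded: [(0, 'a'), (0, 'b'), (1, 'b'), (3, 'b'), (2, '')]


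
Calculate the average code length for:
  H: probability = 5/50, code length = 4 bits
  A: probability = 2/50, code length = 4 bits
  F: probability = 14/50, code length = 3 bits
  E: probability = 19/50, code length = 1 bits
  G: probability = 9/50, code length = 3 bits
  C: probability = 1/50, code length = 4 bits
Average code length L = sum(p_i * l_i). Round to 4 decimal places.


Weighted contributions p_i * l_i:
  H: (5/50) * 4 = 20/50
  A: (2/50) * 4 = 8/50
  F: (14/50) * 3 = 42/50
  E: (19/50) * 1 = 19/50
  G: (9/50) * 3 = 27/50
  C: (1/50) * 4 = 4/50
Sum = (20 + 8 + 42 + 19 + 27 + 4)/50 = 120/50

L = 120/50 = 2.4000 bits/symbol


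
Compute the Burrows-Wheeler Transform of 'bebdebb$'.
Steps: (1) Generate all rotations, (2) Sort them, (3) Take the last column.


Rotations (sorted):
  0: $bebdebb -> last char: b
  1: b$bebdeb -> last char: b
  2: bb$bebde -> last char: e
  3: bdebb$be -> last char: e
  4: bebdebb$ -> last char: $
  5: debb$beb -> last char: b
  6: ebb$bebd -> last char: d
  7: ebdebb$b -> last char: b


BWT = bbee$bdb


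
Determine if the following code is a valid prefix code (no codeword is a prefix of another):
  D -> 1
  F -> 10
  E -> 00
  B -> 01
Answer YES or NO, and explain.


Checking each pair (does one codeword prefix another?):
  D='1' vs F='10': prefix -- VIOLATION

NO -- this is NOT a valid prefix code. D (1) is a prefix of F (10).


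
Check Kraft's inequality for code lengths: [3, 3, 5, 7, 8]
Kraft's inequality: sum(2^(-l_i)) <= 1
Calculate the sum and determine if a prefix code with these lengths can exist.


Sum = 2^(-3) + 2^(-3) + 2^(-5) + 2^(-7) + 2^(-8)
    = 0.125 + 0.125 + 0.03125 + 0.0078125 + 0.00390625
    = 75/256 = 0.29296875
Since 0.29296875 <= 1, Kraft's inequality IS satisfied.
A prefix code with these lengths CAN exist.

Kraft sum = 0.29296875. Satisfied.


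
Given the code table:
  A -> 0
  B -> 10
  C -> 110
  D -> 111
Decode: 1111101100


Decoding:
111 -> D
110 -> C
110 -> C
0 -> A


Result: DCCA


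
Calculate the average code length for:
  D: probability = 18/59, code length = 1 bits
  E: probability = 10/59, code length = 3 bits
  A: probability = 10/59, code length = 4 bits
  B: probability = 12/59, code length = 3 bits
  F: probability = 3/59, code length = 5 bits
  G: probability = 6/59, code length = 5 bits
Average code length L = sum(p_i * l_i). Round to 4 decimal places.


Weighted contributions p_i * l_i:
  D: (18/59) * 1 = 18/59
  E: (10/59) * 3 = 30/59
  A: (10/59) * 4 = 40/59
  B: (12/59) * 3 = 36/59
  F: (3/59) * 5 = 15/59
  G: (6/59) * 5 = 30/59
Sum = (18 + 30 + 40 + 36 + 15 + 30)/59 = 169/59

L = 169/59 = 2.8644 bits/symbol


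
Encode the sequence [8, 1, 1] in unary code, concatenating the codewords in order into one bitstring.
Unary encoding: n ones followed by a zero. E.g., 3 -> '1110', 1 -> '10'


Encode each number as n ones followed by a terminating 0:
  8 -> 111111110 (9 bits)
  1 -> 10 (2 bits)
  1 -> 10 (2 bits)
Total length = 9 + 2 + 2 = 13 bits.

Unary([8, 1, 1]) = 1111111101010 (13 bits)


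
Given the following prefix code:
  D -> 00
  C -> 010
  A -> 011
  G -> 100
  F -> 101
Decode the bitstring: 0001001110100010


Decoding step by step:
Bits 00 -> D
Bits 010 -> C
Bits 011 -> A
Bits 101 -> F
Bits 00 -> D
Bits 010 -> C


Decoded message: DCAFDC


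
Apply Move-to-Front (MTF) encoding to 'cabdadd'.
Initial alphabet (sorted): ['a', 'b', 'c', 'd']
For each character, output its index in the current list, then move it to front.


MTF encoding:
'c': index 2 in ['a', 'b', 'c', 'd'] -> ['c', 'a', 'b', 'd']
'a': index 1 in ['c', 'a', 'b', 'd'] -> ['a', 'c', 'b', 'd']
'b': index 2 in ['a', 'c', 'b', 'd'] -> ['b', 'a', 'c', 'd']
'd': index 3 in ['b', 'a', 'c', 'd'] -> ['d', 'b', 'a', 'c']
'a': index 2 in ['d', 'b', 'a', 'c'] -> ['a', 'd', 'b', 'c']
'd': index 1 in ['a', 'd', 'b', 'c'] -> ['d', 'a', 'b', 'c']
'd': index 0 in ['d', 'a', 'b', 'c'] -> ['d', 'a', 'b', 'c']


Output: [2, 1, 2, 3, 2, 1, 0]


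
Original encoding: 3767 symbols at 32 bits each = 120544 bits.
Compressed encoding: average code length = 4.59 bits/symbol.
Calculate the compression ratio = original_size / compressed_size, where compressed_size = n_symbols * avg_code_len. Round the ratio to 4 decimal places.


original_size = n_symbols * orig_bits = 3767 * 32 = 120544 bits
compressed_size = n_symbols * avg_code_len = 3767 * 4.59 = 17290.53 bits
ratio = original_size / compressed_size = 120544 / 17290.53 = 6.9717

Compression ratio = 6.9717


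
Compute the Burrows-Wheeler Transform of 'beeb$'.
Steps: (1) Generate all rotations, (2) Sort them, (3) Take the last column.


Rotations (sorted):
  0: $beeb -> last char: b
  1: b$bee -> last char: e
  2: beeb$ -> last char: $
  3: eb$be -> last char: e
  4: eeb$b -> last char: b


BWT = be$eb


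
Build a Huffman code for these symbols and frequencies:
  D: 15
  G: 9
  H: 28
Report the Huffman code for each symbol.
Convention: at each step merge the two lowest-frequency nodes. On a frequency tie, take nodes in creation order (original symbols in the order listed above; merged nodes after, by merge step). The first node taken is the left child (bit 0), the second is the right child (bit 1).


Huffman tree construction:
Step 1: Merge G(9) + D(15) = 24
Step 2: Merge (G+D)(24) + H(28) = 52
Read each symbol's code off the tree from the root (left child = 0, right child = 1).

Codes:
  D: 01 (length 2)
  G: 00 (length 2)
  H: 1 (length 1)
Average code length: 76/52 = 1.4615 bits/symbol


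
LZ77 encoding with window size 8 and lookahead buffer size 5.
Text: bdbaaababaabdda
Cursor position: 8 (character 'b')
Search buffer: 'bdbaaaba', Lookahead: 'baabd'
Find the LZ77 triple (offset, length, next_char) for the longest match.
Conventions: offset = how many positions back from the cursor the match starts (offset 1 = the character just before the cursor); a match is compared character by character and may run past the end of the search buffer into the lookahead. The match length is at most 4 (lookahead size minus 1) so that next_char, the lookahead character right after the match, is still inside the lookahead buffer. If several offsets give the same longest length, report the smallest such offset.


Try each offset into the search buffer:
  offset=1 (pos 7, char 'a'): match length 0
  offset=2 (pos 6, char 'b'): match length 2
  offset=3 (pos 5, char 'a'): match length 0
  offset=4 (pos 4, char 'a'): match length 0
  offset=5 (pos 3, char 'a'): match length 0
  offset=6 (pos 2, char 'b'): match length 3
  offset=7 (pos 1, char 'd'): match length 0
  offset=8 (pos 0, char 'b'): match length 1
Longest match has length 3 at offset 6.
next_char = character at position 8 + 3 = 11 -> 'b'

Best match: offset=6, length=3 (matching 'baa' starting at position 2)
LZ77 triple: (6, 3, 'b')


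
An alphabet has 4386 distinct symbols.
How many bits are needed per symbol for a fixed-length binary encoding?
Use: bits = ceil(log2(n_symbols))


log2(4386) = 12.0987
Bracket: 2^12 = 4096 < 4386 <= 2^13 = 8192
So ceil(log2(4386)) = 13

bits = ceil(log2(4386)) = ceil(12.0987) = 13 bits


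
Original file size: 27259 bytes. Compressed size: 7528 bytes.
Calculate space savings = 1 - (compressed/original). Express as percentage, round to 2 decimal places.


ratio = compressed/original = 7528/27259 = 0.276166
savings = 1 - ratio = 1 - 0.276166 = 0.723834
as a percentage: 0.723834 * 100 = 72.38%

Space savings = 1 - 7528/27259 = 72.38%


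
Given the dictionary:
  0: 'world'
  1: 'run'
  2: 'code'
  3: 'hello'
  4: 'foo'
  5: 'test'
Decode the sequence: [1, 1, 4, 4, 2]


Look up each index in the dictionary:
  1 -> 'run'
  1 -> 'run'
  4 -> 'foo'
  4 -> 'foo'
  2 -> 'code'

Decoded: "run run foo foo code"


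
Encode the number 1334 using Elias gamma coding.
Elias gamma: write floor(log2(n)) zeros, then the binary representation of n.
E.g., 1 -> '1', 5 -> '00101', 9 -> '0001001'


num_bits = floor(log2(1334)) + 1 = 11
leading_zeros = num_bits - 1 = 10
binary(1334) = 10100110110

Elias gamma(1334) = '0000000000' + '10100110110' = 000000000010100110110 (21 bits)


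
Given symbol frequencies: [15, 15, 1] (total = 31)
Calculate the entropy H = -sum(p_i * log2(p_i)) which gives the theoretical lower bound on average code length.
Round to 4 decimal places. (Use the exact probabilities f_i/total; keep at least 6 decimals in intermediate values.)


Per-symbol terms -p_i * log2(p_i) with p_i = f_i/31:
  p = 15/31 = 0.483871: log2(p) = -1.047306, -p*log2(p) = 0.506761
  p = 15/31 = 0.483871: log2(p) = -1.047306, -p*log2(p) = 0.506761
  p = 1/31 = 0.032258: log2(p) = -4.954196, -p*log2(p) = 0.159813
H = 0.506761 + 0.506761 + 0.159813 = 1.173335

H = 1.1733 bits/symbol


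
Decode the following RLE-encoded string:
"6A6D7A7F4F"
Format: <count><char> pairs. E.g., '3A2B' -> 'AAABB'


Expanding each <count><char> pair:
  6A -> 'AAAAAA'
  6D -> 'DDDDDD'
  7A -> 'AAAAAAA'
  7F -> 'FFFFFFF'
  4F -> 'FFFF'

Decoded = AAAAAADDDDDDAAAAAAAFFFFFFFFFFF


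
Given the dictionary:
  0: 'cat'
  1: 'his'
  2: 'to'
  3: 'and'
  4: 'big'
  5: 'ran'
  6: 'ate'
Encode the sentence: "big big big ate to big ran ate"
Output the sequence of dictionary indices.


Look up each word in the dictionary:
  'big' -> 4
  'big' -> 4
  'big' -> 4
  'ate' -> 6
  'to' -> 2
  'big' -> 4
  'ran' -> 5
  'ate' -> 6

Encoded: [4, 4, 4, 6, 2, 4, 5, 6]


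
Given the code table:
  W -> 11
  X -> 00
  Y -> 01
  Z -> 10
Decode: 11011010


Decoding:
11 -> W
01 -> Y
10 -> Z
10 -> Z


Result: WYZZ


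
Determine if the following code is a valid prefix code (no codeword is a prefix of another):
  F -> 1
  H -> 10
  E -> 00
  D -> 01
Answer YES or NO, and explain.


Checking each pair (does one codeword prefix another?):
  F='1' vs H='10': prefix -- VIOLATION

NO -- this is NOT a valid prefix code. F (1) is a prefix of H (10).


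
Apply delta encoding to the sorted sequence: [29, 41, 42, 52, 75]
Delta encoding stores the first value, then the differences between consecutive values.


First value: 29
Deltas:
  41 - 29 = 12
  42 - 41 = 1
  52 - 42 = 10
  75 - 52 = 23


Delta encoded: [29, 12, 1, 10, 23]


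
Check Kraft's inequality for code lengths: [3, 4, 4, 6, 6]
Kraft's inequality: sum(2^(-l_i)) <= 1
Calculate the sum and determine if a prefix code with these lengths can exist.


Sum = 2^(-3) + 2^(-4) + 2^(-4) + 2^(-6) + 2^(-6)
    = 0.125 + 0.0625 + 0.0625 + 0.015625 + 0.015625
    = 18/64 = 0.28125
Since 0.28125 <= 1, Kraft's inequality IS satisfied.
A prefix code with these lengths CAN exist.

Kraft sum = 0.28125. Satisfied.


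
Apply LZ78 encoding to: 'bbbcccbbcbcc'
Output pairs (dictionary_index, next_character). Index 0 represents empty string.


LZ78 encoding steps:
Dictionary: {0: ''}
Step 1: w='' (idx 0), next='b' -> output (0, 'b'), add 'b' as idx 1
Step 2: w='b' (idx 1), next='b' -> output (1, 'b'), add 'bb' as idx 2
Step 3: w='' (idx 0), next='c' -> output (0, 'c'), add 'c' as idx 3
Step 4: w='c' (idx 3), next='c' -> output (3, 'c'), add 'cc' as idx 4
Step 5: w='bb' (idx 2), next='c' -> output (2, 'c'), add 'bbc' as idx 5
Step 6: w='b' (idx 1), next='c' -> output (1, 'c'), add 'bc' as idx 6
Step 7: w='c' (idx 3), end of input -> output (3, '')


Encoded: [(0, 'b'), (1, 'b'), (0, 'c'), (3, 'c'), (2, 'c'), (1, 'c'), (3, '')]


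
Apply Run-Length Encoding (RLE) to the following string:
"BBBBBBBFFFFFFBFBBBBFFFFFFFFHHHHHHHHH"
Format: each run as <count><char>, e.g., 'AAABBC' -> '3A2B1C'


Scanning runs left to right:
  i=0: run of 'B' x 7 -> '7B'
  i=7: run of 'F' x 6 -> '6F'
  i=13: run of 'B' x 1 -> '1B'
  i=14: run of 'F' x 1 -> '1F'
  i=15: run of 'B' x 4 -> '4B'
  i=19: run of 'F' x 8 -> '8F'
  i=27: run of 'H' x 9 -> '9H'

RLE = 7B6F1B1F4B8F9H


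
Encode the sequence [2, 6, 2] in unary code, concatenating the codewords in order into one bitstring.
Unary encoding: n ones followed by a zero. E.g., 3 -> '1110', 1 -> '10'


Encode each number as n ones followed by a terminating 0:
  2 -> 110 (3 bits)
  6 -> 1111110 (7 bits)
  2 -> 110 (3 bits)
Total length = 3 + 7 + 3 = 13 bits.

Unary([2, 6, 2]) = 1101111110110 (13 bits)


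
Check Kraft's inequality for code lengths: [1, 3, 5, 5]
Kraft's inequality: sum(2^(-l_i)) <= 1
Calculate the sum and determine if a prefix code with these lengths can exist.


Sum = 2^(-1) + 2^(-3) + 2^(-5) + 2^(-5)
    = 0.5 + 0.125 + 0.03125 + 0.03125
    = 22/32 = 0.6875
Since 0.6875 <= 1, Kraft's inequality IS satisfied.
A prefix code with these lengths CAN exist.

Kraft sum = 0.6875. Satisfied.


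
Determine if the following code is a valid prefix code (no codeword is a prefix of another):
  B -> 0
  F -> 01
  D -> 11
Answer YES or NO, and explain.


Checking each pair (does one codeword prefix another?):
  B='0' vs F='01': prefix -- VIOLATION

NO -- this is NOT a valid prefix code. B (0) is a prefix of F (01).


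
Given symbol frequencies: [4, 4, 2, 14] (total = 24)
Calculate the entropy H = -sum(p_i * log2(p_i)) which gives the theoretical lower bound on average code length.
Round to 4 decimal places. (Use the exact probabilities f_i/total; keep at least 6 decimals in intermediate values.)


Per-symbol terms -p_i * log2(p_i) with p_i = f_i/24:
  p = 4/24 = 0.166667: log2(p) = -2.584963, -p*log2(p) = 0.430827
  p = 4/24 = 0.166667: log2(p) = -2.584963, -p*log2(p) = 0.430827
  p = 2/24 = 0.083333: log2(p) = -3.584963, -p*log2(p) = 0.298747
  p = 14/24 = 0.583333: log2(p) = -0.777608, -p*log2(p) = 0.453604
H = 0.430827 + 0.430827 + 0.298747 + 0.453604 = 1.614005

H = 1.614 bits/symbol


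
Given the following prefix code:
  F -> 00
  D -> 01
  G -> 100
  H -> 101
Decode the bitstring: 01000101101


Decoding step by step:
Bits 01 -> D
Bits 00 -> F
Bits 01 -> D
Bits 01 -> D
Bits 101 -> H


Decoded message: DFDDH


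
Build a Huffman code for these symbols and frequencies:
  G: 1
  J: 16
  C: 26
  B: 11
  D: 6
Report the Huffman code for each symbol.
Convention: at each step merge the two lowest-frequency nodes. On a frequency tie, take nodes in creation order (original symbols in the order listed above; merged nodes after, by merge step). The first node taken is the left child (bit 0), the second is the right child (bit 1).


Huffman tree construction:
Step 1: Merge G(1) + D(6) = 7
Step 2: Merge (G+D)(7) + B(11) = 18
Step 3: Merge J(16) + ((G+D)+B)(18) = 34
Step 4: Merge C(26) + (J+((G+D)+B))(34) = 60
Read each symbol's code off the tree from the root (left child = 0, right child = 1).

Codes:
  G: 1100 (length 4)
  J: 10 (length 2)
  C: 0 (length 1)
  B: 111 (length 3)
  D: 1101 (length 4)
Average code length: 119/60 = 1.9833 bits/symbol


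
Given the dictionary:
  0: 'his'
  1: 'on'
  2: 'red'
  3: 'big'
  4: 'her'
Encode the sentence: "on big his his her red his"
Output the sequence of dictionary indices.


Look up each word in the dictionary:
  'on' -> 1
  'big' -> 3
  'his' -> 0
  'his' -> 0
  'her' -> 4
  'red' -> 2
  'his' -> 0

Encoded: [1, 3, 0, 0, 4, 2, 0]


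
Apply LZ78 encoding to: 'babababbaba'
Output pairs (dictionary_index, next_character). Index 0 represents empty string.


LZ78 encoding steps:
Dictionary: {0: ''}
Step 1: w='' (idx 0), next='b' -> output (0, 'b'), add 'b' as idx 1
Step 2: w='' (idx 0), next='a' -> output (0, 'a'), add 'a' as idx 2
Step 3: w='b' (idx 1), next='a' -> output (1, 'a'), add 'ba' as idx 3
Step 4: w='ba' (idx 3), next='b' -> output (3, 'b'), add 'bab' as idx 4
Step 5: w='bab' (idx 4), next='a' -> output (4, 'a'), add 'baba' as idx 5


Encoded: [(0, 'b'), (0, 'a'), (1, 'a'), (3, 'b'), (4, 'a')]


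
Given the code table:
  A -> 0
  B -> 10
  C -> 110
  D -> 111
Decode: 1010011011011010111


Decoding:
10 -> B
10 -> B
0 -> A
110 -> C
110 -> C
110 -> C
10 -> B
111 -> D


Result: BBACCCBD


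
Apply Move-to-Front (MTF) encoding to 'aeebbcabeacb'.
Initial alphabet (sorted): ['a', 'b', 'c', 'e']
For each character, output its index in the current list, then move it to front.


MTF encoding:
'a': index 0 in ['a', 'b', 'c', 'e'] -> ['a', 'b', 'c', 'e']
'e': index 3 in ['a', 'b', 'c', 'e'] -> ['e', 'a', 'b', 'c']
'e': index 0 in ['e', 'a', 'b', 'c'] -> ['e', 'a', 'b', 'c']
'b': index 2 in ['e', 'a', 'b', 'c'] -> ['b', 'e', 'a', 'c']
'b': index 0 in ['b', 'e', 'a', 'c'] -> ['b', 'e', 'a', 'c']
'c': index 3 in ['b', 'e', 'a', 'c'] -> ['c', 'b', 'e', 'a']
'a': index 3 in ['c', 'b', 'e', 'a'] -> ['a', 'c', 'b', 'e']
'b': index 2 in ['a', 'c', 'b', 'e'] -> ['b', 'a', 'c', 'e']
'e': index 3 in ['b', 'a', 'c', 'e'] -> ['e', 'b', 'a', 'c']
'a': index 2 in ['e', 'b', 'a', 'c'] -> ['a', 'e', 'b', 'c']
'c': index 3 in ['a', 'e', 'b', 'c'] -> ['c', 'a', 'e', 'b']
'b': index 3 in ['c', 'a', 'e', 'b'] -> ['b', 'c', 'a', 'e']


Output: [0, 3, 0, 2, 0, 3, 3, 2, 3, 2, 3, 3]


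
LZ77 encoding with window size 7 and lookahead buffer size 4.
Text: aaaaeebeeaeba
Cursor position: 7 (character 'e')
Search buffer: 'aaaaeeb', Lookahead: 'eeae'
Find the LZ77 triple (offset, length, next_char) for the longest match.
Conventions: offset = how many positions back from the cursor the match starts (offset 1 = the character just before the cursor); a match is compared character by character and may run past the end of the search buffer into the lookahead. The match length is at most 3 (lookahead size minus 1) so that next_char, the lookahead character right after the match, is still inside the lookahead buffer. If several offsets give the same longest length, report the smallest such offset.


Try each offset into the search buffer:
  offset=1 (pos 6, char 'b'): match length 0
  offset=2 (pos 5, char 'e'): match length 1
  offset=3 (pos 4, char 'e'): match length 2
  offset=4 (pos 3, char 'a'): match length 0
  offset=5 (pos 2, char 'a'): match length 0
  offset=6 (pos 1, char 'a'): match length 0
  offset=7 (pos 0, char 'a'): match length 0
Longest match has length 2 at offset 3.
next_char = character at position 7 + 2 = 9 -> 'a'

Best match: offset=3, length=2 (matching 'ee' starting at position 4)
LZ77 triple: (3, 2, 'a')


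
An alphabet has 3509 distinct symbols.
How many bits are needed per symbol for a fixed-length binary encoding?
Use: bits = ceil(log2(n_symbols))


log2(3509) = 11.7768
Bracket: 2^11 = 2048 < 3509 <= 2^12 = 4096
So ceil(log2(3509)) = 12

bits = ceil(log2(3509)) = ceil(11.7768) = 12 bits


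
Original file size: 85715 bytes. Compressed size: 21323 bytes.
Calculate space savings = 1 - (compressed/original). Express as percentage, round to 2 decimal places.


ratio = compressed/original = 21323/85715 = 0.248766
savings = 1 - ratio = 1 - 0.248766 = 0.751234
as a percentage: 0.751234 * 100 = 75.12%

Space savings = 1 - 21323/85715 = 75.12%


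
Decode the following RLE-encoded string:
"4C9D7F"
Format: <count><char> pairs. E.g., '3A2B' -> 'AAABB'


Expanding each <count><char> pair:
  4C -> 'CCCC'
  9D -> 'DDDDDDDDD'
  7F -> 'FFFFFFF'

Decoded = CCCCDDDDDDDDDFFFFFFF


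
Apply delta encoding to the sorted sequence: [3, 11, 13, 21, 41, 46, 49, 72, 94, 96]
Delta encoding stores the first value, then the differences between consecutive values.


First value: 3
Deltas:
  11 - 3 = 8
  13 - 11 = 2
  21 - 13 = 8
  41 - 21 = 20
  46 - 41 = 5
  49 - 46 = 3
  72 - 49 = 23
  94 - 72 = 22
  96 - 94 = 2


Delta encoded: [3, 8, 2, 8, 20, 5, 3, 23, 22, 2]


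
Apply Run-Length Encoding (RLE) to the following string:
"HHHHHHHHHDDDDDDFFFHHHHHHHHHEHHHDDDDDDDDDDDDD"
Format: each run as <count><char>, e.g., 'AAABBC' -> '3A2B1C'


Scanning runs left to right:
  i=0: run of 'H' x 9 -> '9H'
  i=9: run of 'D' x 6 -> '6D'
  i=15: run of 'F' x 3 -> '3F'
  i=18: run of 'H' x 9 -> '9H'
  i=27: run of 'E' x 1 -> '1E'
  i=28: run of 'H' x 3 -> '3H'
  i=31: run of 'D' x 13 -> '13D'

RLE = 9H6D3F9H1E3H13D


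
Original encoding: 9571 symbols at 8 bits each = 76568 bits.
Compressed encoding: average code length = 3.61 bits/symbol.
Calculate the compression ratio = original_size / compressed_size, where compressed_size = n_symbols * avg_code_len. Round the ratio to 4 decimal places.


original_size = n_symbols * orig_bits = 9571 * 8 = 76568 bits
compressed_size = n_symbols * avg_code_len = 9571 * 3.61 = 34551.31 bits
ratio = original_size / compressed_size = 76568 / 34551.31 = 2.2161

Compression ratio = 2.2161


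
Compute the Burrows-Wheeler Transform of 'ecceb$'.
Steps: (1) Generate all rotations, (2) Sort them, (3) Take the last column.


Rotations (sorted):
  0: $ecceb -> last char: b
  1: b$ecce -> last char: e
  2: cceb$e -> last char: e
  3: ceb$ec -> last char: c
  4: eb$ecc -> last char: c
  5: ecceb$ -> last char: $


BWT = beecc$


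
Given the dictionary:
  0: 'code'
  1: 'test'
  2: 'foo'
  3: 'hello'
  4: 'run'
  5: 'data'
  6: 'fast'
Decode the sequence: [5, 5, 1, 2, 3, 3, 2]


Look up each index in the dictionary:
  5 -> 'data'
  5 -> 'data'
  1 -> 'test'
  2 -> 'foo'
  3 -> 'hello'
  3 -> 'hello'
  2 -> 'foo'

Decoded: "data data test foo hello hello foo"


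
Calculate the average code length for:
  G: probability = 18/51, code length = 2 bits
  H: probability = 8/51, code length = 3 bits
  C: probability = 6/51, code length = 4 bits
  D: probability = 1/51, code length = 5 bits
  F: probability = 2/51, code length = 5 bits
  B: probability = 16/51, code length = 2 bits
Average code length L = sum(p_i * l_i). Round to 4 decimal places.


Weighted contributions p_i * l_i:
  G: (18/51) * 2 = 36/51
  H: (8/51) * 3 = 24/51
  C: (6/51) * 4 = 24/51
  D: (1/51) * 5 = 5/51
  F: (2/51) * 5 = 10/51
  B: (16/51) * 2 = 32/51
Sum = (36 + 24 + 24 + 5 + 10 + 32)/51 = 131/51

L = 131/51 = 2.5686 bits/symbol


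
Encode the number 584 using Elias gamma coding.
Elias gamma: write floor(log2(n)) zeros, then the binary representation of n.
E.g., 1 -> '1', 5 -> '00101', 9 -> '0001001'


num_bits = floor(log2(584)) + 1 = 10
leading_zeros = num_bits - 1 = 9
binary(584) = 1001001000

Elias gamma(584) = '000000000' + '1001001000' = 0000000001001001000 (19 bits)


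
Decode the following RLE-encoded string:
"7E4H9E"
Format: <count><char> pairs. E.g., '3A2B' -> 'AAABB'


Expanding each <count><char> pair:
  7E -> 'EEEEEEE'
  4H -> 'HHHH'
  9E -> 'EEEEEEEEE'

Decoded = EEEEEEEHHHHEEEEEEEEE


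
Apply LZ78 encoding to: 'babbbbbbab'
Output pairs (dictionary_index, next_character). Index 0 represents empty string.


LZ78 encoding steps:
Dictionary: {0: ''}
Step 1: w='' (idx 0), next='b' -> output (0, 'b'), add 'b' as idx 1
Step 2: w='' (idx 0), next='a' -> output (0, 'a'), add 'a' as idx 2
Step 3: w='b' (idx 1), next='b' -> output (1, 'b'), add 'bb' as idx 3
Step 4: w='bb' (idx 3), next='b' -> output (3, 'b'), add 'bbb' as idx 4
Step 5: w='b' (idx 1), next='a' -> output (1, 'a'), add 'ba' as idx 5
Step 6: w='b' (idx 1), end of input -> output (1, '')


Encoded: [(0, 'b'), (0, 'a'), (1, 'b'), (3, 'b'), (1, 'a'), (1, '')]


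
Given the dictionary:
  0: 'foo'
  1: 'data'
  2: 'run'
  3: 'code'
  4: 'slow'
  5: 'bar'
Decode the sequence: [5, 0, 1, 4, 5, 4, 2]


Look up each index in the dictionary:
  5 -> 'bar'
  0 -> 'foo'
  1 -> 'data'
  4 -> 'slow'
  5 -> 'bar'
  4 -> 'slow'
  2 -> 'run'

Decoded: "bar foo data slow bar slow run"


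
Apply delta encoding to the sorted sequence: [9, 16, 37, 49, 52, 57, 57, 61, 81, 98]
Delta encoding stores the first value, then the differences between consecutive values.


First value: 9
Deltas:
  16 - 9 = 7
  37 - 16 = 21
  49 - 37 = 12
  52 - 49 = 3
  57 - 52 = 5
  57 - 57 = 0
  61 - 57 = 4
  81 - 61 = 20
  98 - 81 = 17


Delta encoded: [9, 7, 21, 12, 3, 5, 0, 4, 20, 17]


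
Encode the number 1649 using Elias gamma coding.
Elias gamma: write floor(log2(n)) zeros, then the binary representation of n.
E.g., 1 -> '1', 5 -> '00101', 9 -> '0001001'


num_bits = floor(log2(1649)) + 1 = 11
leading_zeros = num_bits - 1 = 10
binary(1649) = 11001110001

Elias gamma(1649) = '0000000000' + '11001110001' = 000000000011001110001 (21 bits)


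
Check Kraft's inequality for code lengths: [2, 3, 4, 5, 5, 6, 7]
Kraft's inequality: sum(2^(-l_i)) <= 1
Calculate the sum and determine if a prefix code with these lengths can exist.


Sum = 2^(-2) + 2^(-3) + 2^(-4) + 2^(-5) + 2^(-5) + 2^(-6) + 2^(-7)
    = 0.25 + 0.125 + 0.0625 + 0.03125 + 0.03125 + 0.015625 + 0.0078125
    = 67/128 = 0.5234375
Since 0.5234375 <= 1, Kraft's inequality IS satisfied.
A prefix code with these lengths CAN exist.

Kraft sum = 0.5234375. Satisfied.
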